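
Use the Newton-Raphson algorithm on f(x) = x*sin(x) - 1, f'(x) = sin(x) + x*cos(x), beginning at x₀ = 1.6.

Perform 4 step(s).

f(x) = x*sin(x) - 1
f'(x) = sin(x) + x*cos(x)
x₀ = 1.6

Newton-Raphson formula: x_{n+1} = x_n - f(x_n)/f'(x_n)

Iteration 1:
  f(1.600000) = 0.599318
  f'(1.600000) = 0.952854
  x_1 = 1.600000 - 0.599318/0.952854 = 0.971029
Iteration 2:
  f(0.971029) = -0.198448
  f'(0.971029) = 1.373565
  x_2 = 0.971029 - (-0.198448)/1.373565 = 1.115505
Iteration 3:
  f(1.115505) = 0.001872
  f'(1.115505) = 1.388647
  x_3 = 1.115505 - 0.001872/1.388647 = 1.114157
Iteration 4:
  f(1.114157) = 0.000000
  f'(1.114157) = 1.388809
  x_4 = 1.114157 - 0.000000/1.388809 = 1.114157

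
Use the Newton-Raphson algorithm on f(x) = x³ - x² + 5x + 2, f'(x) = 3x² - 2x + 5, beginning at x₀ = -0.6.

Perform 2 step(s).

f(x) = x³ - x² + 5x + 2
f'(x) = 3x² - 2x + 5
x₀ = -0.6

Newton-Raphson formula: x_{n+1} = x_n - f(x_n)/f'(x_n)

Iteration 1:
  f(-0.600000) = -1.576000
  f'(-0.600000) = 7.280000
  x_1 = -0.600000 - (-1.576000)/7.280000 = -0.383516
Iteration 2:
  f(-0.383516) = -0.121077
  f'(-0.383516) = 6.208288
  x_2 = -0.383516 - (-0.121077)/6.208288 = -0.364014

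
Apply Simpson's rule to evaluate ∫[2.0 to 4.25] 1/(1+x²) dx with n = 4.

f(x) = 1/(1+x²)
a = 2.0, b = 4.25, n = 4
h = (b - a)/n = 0.562500

Simpson's rule: (h/3)[f(x₀) + 4f(x₁) + 2f(x₂) + ... + f(xₙ)]

x_0 = 2.0000, f(x_0) = 0.200000, coefficient = 1
x_1 = 2.5625, f(x_1) = 0.132163, coefficient = 4
x_2 = 3.1250, f(x_2) = 0.092888, coefficient = 2
x_3 = 3.6875, f(x_3) = 0.068504, coefficient = 4
x_4 = 4.2500, f(x_4) = 0.052459, coefficient = 1

I ≈ (0.562500/3) × 1.240905 = 0.232670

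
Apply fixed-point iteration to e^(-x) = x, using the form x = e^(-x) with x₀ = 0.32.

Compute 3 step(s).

Equation: e^(-x) = x
Fixed-point form: x = e^(-x)
x₀ = 0.32

x_1 = g(0.320000) = 0.726149
x_2 = g(0.726149) = 0.483768
x_3 = g(0.483768) = 0.616456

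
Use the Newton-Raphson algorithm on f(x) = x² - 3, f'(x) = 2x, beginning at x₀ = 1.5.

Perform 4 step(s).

f(x) = x² - 3
f'(x) = 2x
x₀ = 1.5

Newton-Raphson formula: x_{n+1} = x_n - f(x_n)/f'(x_n)

Iteration 1:
  f(1.500000) = -0.750000
  f'(1.500000) = 3.000000
  x_1 = 1.500000 - (-0.750000)/3.000000 = 1.750000
Iteration 2:
  f(1.750000) = 0.062500
  f'(1.750000) = 3.500000
  x_2 = 1.750000 - 0.062500/3.500000 = 1.732143
Iteration 3:
  f(1.732143) = 0.000319
  f'(1.732143) = 3.464286
  x_3 = 1.732143 - 0.000319/3.464286 = 1.732051
Iteration 4:
  f(1.732051) = 0.000000
  f'(1.732051) = 3.464102
  x_4 = 1.732051 - 0.000000/3.464102 = 1.732051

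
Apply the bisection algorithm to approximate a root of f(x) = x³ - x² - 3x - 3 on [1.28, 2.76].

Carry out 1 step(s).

f(x) = x³ - x² - 3x - 3
Initial interval: [1.28, 2.76]

Iteration 1:
  c_1 = (1.280000 + 2.760000)/2 = 2.020000
  f(c_1) = f(2.020000) = -4.897992
  f(a) × f(c) ≥ 0, new interval: [2.020000, 2.760000]

After 1 iteration(s), the approximation is c_1 = 2.020000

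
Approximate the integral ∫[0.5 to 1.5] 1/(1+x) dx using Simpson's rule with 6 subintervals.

f(x) = 1/(1+x)
a = 0.5, b = 1.5, n = 6
h = (b - a)/n = 0.166667

Simpson's rule: (h/3)[f(x₀) + 4f(x₁) + 2f(x₂) + ... + f(xₙ)]

x_0 = 0.5000, f(x_0) = 0.666667, coefficient = 1
x_1 = 0.6667, f(x_1) = 0.600000, coefficient = 4
x_2 = 0.8333, f(x_2) = 0.545455, coefficient = 2
x_3 = 1.0000, f(x_3) = 0.500000, coefficient = 4
x_4 = 1.1667, f(x_4) = 0.461538, coefficient = 2
x_5 = 1.3333, f(x_5) = 0.428571, coefficient = 4
x_6 = 1.5000, f(x_6) = 0.400000, coefficient = 1

I ≈ (0.166667/3) × 9.194938 = 0.510830
Exact value: 0.510826
Error: 0.000004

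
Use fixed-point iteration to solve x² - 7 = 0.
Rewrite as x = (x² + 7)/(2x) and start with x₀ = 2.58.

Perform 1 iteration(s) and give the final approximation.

Equation: x² - 7 = 0
Fixed-point form: x = (x² + 7)/(2x)
x₀ = 2.58

x_1 = g(2.580000) = 2.646589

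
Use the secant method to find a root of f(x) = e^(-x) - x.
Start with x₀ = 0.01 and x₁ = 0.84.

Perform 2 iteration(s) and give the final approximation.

f(x) = e^(-x) - x
x₀ = 0.01, x₁ = 0.84

Secant formula: x_{n+1} = x_n - f(x_n)(x_n - x_{n-1})/(f(x_n) - f(x_{n-1}))

Iteration 1:
  f(0.010000) = 0.980050
  f(0.840000) = -0.408289
  x_2 = 0.840000 - (-0.408289)×(0.840000 - 0.010000)/(-0.408289 - 0.980050)
       = 0.595910
Iteration 2:
  f(0.840000) = -0.408289
  f(0.595910) = -0.044849
  x_3 = 0.595910 - (-0.044849)×(0.595910 - 0.840000)/(-0.044849 - (-0.408289))
       = 0.565789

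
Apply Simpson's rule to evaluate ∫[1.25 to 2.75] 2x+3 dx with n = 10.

f(x) = 2x+3
a = 1.25, b = 2.75, n = 10
h = (b - a)/n = 0.150000

Simpson's rule: (h/3)[f(x₀) + 4f(x₁) + 2f(x₂) + ... + f(xₙ)]

x_0 = 1.2500, f(x_0) = 5.500000, coefficient = 1
x_1 = 1.4000, f(x_1) = 5.800000, coefficient = 4
x_2 = 1.5500, f(x_2) = 6.100000, coefficient = 2
x_3 = 1.7000, f(x_3) = 6.400000, coefficient = 4
x_4 = 1.8500, f(x_4) = 6.700000, coefficient = 2
x_5 = 2.0000, f(x_5) = 7.000000, coefficient = 4
x_6 = 2.1500, f(x_6) = 7.300000, coefficient = 2
x_7 = 2.3000, f(x_7) = 7.600000, coefficient = 4
x_8 = 2.4500, f(x_8) = 7.900000, coefficient = 2
x_9 = 2.6000, f(x_9) = 8.200000, coefficient = 4
x_10 = 2.7500, f(x_10) = 8.500000, coefficient = 1

I ≈ (0.150000/3) × 210.000000 = 10.500000
Exact value: 10.500000
Error: 0.000000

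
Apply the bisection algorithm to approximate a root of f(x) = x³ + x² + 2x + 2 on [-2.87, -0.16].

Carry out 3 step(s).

f(x) = x³ + x² + 2x + 2
Initial interval: [-2.87, -0.16]

Iteration 1:
  c_1 = (-2.870000 + (-0.160000))/2 = -1.515000
  f(c_1) = f(-1.515000) = -2.212041
  f(a) × f(c) ≥ 0, new interval: [-1.515000, -0.160000]
Iteration 2:
  c_2 = (-1.515000 + (-0.160000))/2 = -0.837500
  f(c_2) = f(-0.837500) = 0.438979
  f(a) × f(c) < 0, new interval: [-1.515000, -0.837500]
Iteration 3:
  c_3 = (-1.515000 + (-0.837500))/2 = -1.176250
  f(c_3) = f(-1.176250) = -0.596353
  f(a) × f(c) ≥ 0, new interval: [-1.176250, -0.837500]

After 3 iteration(s), the approximation is c_3 = -1.176250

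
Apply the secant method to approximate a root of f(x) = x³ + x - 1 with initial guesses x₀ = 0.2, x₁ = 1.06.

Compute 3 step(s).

f(x) = x³ + x - 1
x₀ = 0.2, x₁ = 1.06

Secant formula: x_{n+1} = x_n - f(x_n)(x_n - x_{n-1})/(f(x_n) - f(x_{n-1}))

Iteration 1:
  f(0.200000) = -0.792000
  f(1.060000) = 1.251016
  x_2 = 1.060000 - 1.251016×(1.060000 - 0.200000)/(1.251016 - (-0.792000))
       = 0.533389
Iteration 2:
  f(1.060000) = 1.251016
  f(0.533389) = -0.314859
  x_3 = 0.533389 - (-0.314859)×(0.533389 - 1.060000)/(-0.314859 - 1.251016)
       = 0.639278
Iteration 3:
  f(0.533389) = -0.314859
  f(0.639278) = -0.099464
  x_4 = 0.639278 - (-0.099464)×(0.639278 - 0.533389)/(-0.099464 - (-0.314859))
       = 0.688175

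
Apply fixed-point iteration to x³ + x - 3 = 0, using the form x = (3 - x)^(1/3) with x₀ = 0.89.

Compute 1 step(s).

Equation: x³ + x - 3 = 0
Fixed-point form: x = (3 - x)^(1/3)
x₀ = 0.89

x_1 = g(0.890000) = 1.282609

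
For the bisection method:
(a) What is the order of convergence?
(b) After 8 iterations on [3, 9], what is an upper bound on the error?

(a) Bisection has linear (order 1) convergence; the error is halved each step.

(b) Error bound = (b-a)/2^n = (9 - 3)/2^{8}
    = 6/2^{8}

(a) 1 (linear); (b) error ≤ 2.34e-02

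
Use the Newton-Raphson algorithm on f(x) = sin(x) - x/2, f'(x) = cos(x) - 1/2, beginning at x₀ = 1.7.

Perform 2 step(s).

f(x) = sin(x) - x/2
f'(x) = cos(x) - 1/2
x₀ = 1.7

Newton-Raphson formula: x_{n+1} = x_n - f(x_n)/f'(x_n)

Iteration 1:
  f(1.700000) = 0.141665
  f'(1.700000) = -0.628844
  x_1 = 1.700000 - 0.141665/(-0.628844) = 1.925278
Iteration 2:
  f(1.925278) = -0.024812
  f'(1.925278) = -0.847104
  x_2 = 1.925278 - (-0.024812)/(-0.847104) = 1.895987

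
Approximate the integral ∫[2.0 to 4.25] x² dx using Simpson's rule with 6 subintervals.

f(x) = x²
a = 2.0, b = 4.25, n = 6
h = (b - a)/n = 0.375000

Simpson's rule: (h/3)[f(x₀) + 4f(x₁) + 2f(x₂) + ... + f(xₙ)]

x_0 = 2.0000, f(x_0) = 4.000000, coefficient = 1
x_1 = 2.3750, f(x_1) = 5.640625, coefficient = 4
x_2 = 2.7500, f(x_2) = 7.562500, coefficient = 2
x_3 = 3.1250, f(x_3) = 9.765625, coefficient = 4
x_4 = 3.5000, f(x_4) = 12.250000, coefficient = 2
x_5 = 3.8750, f(x_5) = 15.015625, coefficient = 4
x_6 = 4.2500, f(x_6) = 18.062500, coefficient = 1

I ≈ (0.375000/3) × 183.375000 = 22.921875
Exact value: 22.921875
Error: 0.000000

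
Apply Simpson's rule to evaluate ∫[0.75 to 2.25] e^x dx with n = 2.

f(x) = e^x
a = 0.75, b = 2.25, n = 2
h = (b - a)/n = 0.750000

Simpson's rule: (h/3)[f(x₀) + 4f(x₁) + 2f(x₂) + ... + f(xₙ)]

x_0 = 0.7500, f(x_0) = 2.117000, coefficient = 1
x_1 = 1.5000, f(x_1) = 4.481689, coefficient = 4
x_2 = 2.2500, f(x_2) = 9.487736, coefficient = 1

I ≈ (0.750000/3) × 29.531492 = 7.382873
Exact value: 7.370736
Error: 0.012137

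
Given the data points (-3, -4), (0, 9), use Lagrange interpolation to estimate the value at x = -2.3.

Lagrange interpolation formula:
P(x) = Σ yᵢ × Lᵢ(x)
where Lᵢ(x) = Π_{j≠i} (x - xⱼ)/(xᵢ - xⱼ)

L_0(-2.3) = (-2.3 - 0)/(-3 - 0) = 0.766667
L_1(-2.3) = (-2.3 - (-3))/(0 - (-3)) = 0.233333

P(-2.3) = (-4)×L_0(-2.3) + 9×L_1(-2.3)
P(-2.3) = -0.966667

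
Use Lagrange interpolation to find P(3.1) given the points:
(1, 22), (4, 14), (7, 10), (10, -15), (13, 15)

Lagrange interpolation formula:
P(x) = Σ yᵢ × Lᵢ(x)
where Lᵢ(x) = Π_{j≠i} (x - xⱼ)/(xᵢ - xⱼ)

L_0(3.1) = (3.1 - 4)/(1 - 4) × (3.1 - 7)/(1 - 7) × (3.1 - 10)/(1 - 10) × (3.1 - 13)/(1 - 13) = 0.123338
L_1(3.1) = (3.1 - 1)/(4 - 1) × (3.1 - 7)/(4 - 7) × (3.1 - 10)/(4 - 10) × (3.1 - 13)/(4 - 13) = 1.151150
L_2(3.1) = (3.1 - 1)/(7 - 1) × (3.1 - 4)/(7 - 4) × (3.1 - 10)/(7 - 10) × (3.1 - 13)/(7 - 13) = -0.398475
L_3(3.1) = (3.1 - 1)/(10 - 1) × (3.1 - 4)/(10 - 4) × (3.1 - 7)/(10 - 7) × (3.1 - 13)/(10 - 13) = 0.150150
L_4(3.1) = (3.1 - 1)/(13 - 1) × (3.1 - 4)/(13 - 4) × (3.1 - 7)/(13 - 7) × (3.1 - 10)/(13 - 10) = -0.026163

P(3.1) = 22×L_0(3.1) + 14×L_1(3.1) + 10×L_2(3.1) + (-15)×L_3(3.1) + 15×L_4(3.1)
P(3.1) = 12.200088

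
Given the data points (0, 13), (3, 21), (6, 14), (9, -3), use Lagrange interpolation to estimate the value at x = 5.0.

Lagrange interpolation formula:
P(x) = Σ yᵢ × Lᵢ(x)
where Lᵢ(x) = Π_{j≠i} (x - xⱼ)/(xᵢ - xⱼ)

L_0(5.0) = (5.0 - 3)/(0 - 3) × (5.0 - 6)/(0 - 6) × (5.0 - 9)/(0 - 9) = -0.049383
L_1(5.0) = (5.0 - 0)/(3 - 0) × (5.0 - 6)/(3 - 6) × (5.0 - 9)/(3 - 9) = 0.370370
L_2(5.0) = (5.0 - 0)/(6 - 0) × (5.0 - 3)/(6 - 3) × (5.0 - 9)/(6 - 9) = 0.740741
L_3(5.0) = (5.0 - 0)/(9 - 0) × (5.0 - 3)/(9 - 3) × (5.0 - 6)/(9 - 6) = -0.061728

P(5.0) = 13×L_0(5.0) + 21×L_1(5.0) + 14×L_2(5.0) + (-3)×L_3(5.0)
P(5.0) = 17.691358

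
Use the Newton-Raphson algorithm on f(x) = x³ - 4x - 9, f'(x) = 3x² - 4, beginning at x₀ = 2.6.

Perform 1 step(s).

f(x) = x³ - 4x - 9
f'(x) = 3x² - 4
x₀ = 2.6

Newton-Raphson formula: x_{n+1} = x_n - f(x_n)/f'(x_n)

Iteration 1:
  f(2.600000) = -1.824000
  f'(2.600000) = 16.280000
  x_1 = 2.600000 - (-1.824000)/16.280000 = 2.712039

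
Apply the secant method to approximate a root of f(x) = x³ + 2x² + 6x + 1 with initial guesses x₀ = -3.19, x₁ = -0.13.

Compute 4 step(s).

f(x) = x³ + 2x² + 6x + 1
x₀ = -3.19, x₁ = -0.13

Secant formula: x_{n+1} = x_n - f(x_n)(x_n - x_{n-1})/(f(x_n) - f(x_{n-1}))

Iteration 1:
  f(-3.190000) = -30.249559
  f(-0.130000) = 0.251603
  x_2 = -0.130000 - 0.251603×(-0.130000 - (-3.190000))/(0.251603 - (-30.249559))
       = -0.155242
Iteration 2:
  f(-0.130000) = 0.251603
  f(-0.155242) = 0.113008
  x_3 = -0.155242 - 0.113008×(-0.155242 - (-0.130000))/(0.113008 - 0.251603)
       = -0.175824
Iteration 3:
  f(-0.155242) = 0.113008
  f(-0.175824) = 0.001451
  x_4 = -0.175824 - 0.001451×(-0.175824 - (-0.155242))/(0.001451 - 0.113008)
       = -0.176091
Iteration 4:
  f(-0.175824) = 0.001451
  f(-0.176091) = 0.000008
  x_5 = -0.176091 - 0.000008×(-0.176091 - (-0.175824))/(0.000008 - 0.001451)
       = -0.176093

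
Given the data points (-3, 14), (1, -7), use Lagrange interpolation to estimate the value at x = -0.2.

Lagrange interpolation formula:
P(x) = Σ yᵢ × Lᵢ(x)
where Lᵢ(x) = Π_{j≠i} (x - xⱼ)/(xᵢ - xⱼ)

L_0(-0.2) = (-0.2 - 1)/(-3 - 1) = 0.300000
L_1(-0.2) = (-0.2 - (-3))/(1 - (-3)) = 0.700000

P(-0.2) = 14×L_0(-0.2) + (-7)×L_1(-0.2)
P(-0.2) = -0.700000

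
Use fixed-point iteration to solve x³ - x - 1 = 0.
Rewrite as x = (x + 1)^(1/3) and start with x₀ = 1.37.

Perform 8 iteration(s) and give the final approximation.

Equation: x³ - x - 1 = 0
Fixed-point form: x = (x + 1)^(1/3)
x₀ = 1.37

x_1 = g(1.370000) = 1.333264
x_2 = g(1.333264) = 1.326339
x_3 = g(1.326339) = 1.325026
x_4 = g(1.325026) = 1.324776
x_5 = g(1.324776) = 1.324729
x_6 = g(1.324729) = 1.324720
x_7 = g(1.324720) = 1.324718
x_8 = g(1.324718) = 1.324718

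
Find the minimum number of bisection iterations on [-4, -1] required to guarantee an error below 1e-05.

We need (b-a)/2^n ≤ 1e-05
(-1 - (-4))/2^n ≤ 1e-05
3/2^n ≤ 1e-05
2^n ≥ 300000
n ≥ log₂(300000) = 18.19
n ≥ 19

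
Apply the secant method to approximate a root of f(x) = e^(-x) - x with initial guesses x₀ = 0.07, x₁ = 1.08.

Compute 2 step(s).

f(x) = e^(-x) - x
x₀ = 0.07, x₁ = 1.08

Secant formula: x_{n+1} = x_n - f(x_n)(x_n - x_{n-1})/(f(x_n) - f(x_{n-1}))

Iteration 1:
  f(0.070000) = 0.862394
  f(1.080000) = -0.740404
  x_2 = 1.080000 - (-0.740404)×(1.080000 - 0.070000)/(-0.740404 - 0.862394)
       = 0.613436
Iteration 2:
  f(1.080000) = -0.740404
  f(0.613436) = -0.071948
  x_3 = 0.613436 - (-0.071948)×(0.613436 - 1.080000)/(-0.071948 - (-0.740404))
       = 0.563218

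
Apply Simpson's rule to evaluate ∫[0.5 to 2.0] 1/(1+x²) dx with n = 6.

f(x) = 1/(1+x²)
a = 0.5, b = 2.0, n = 6
h = (b - a)/n = 0.250000

Simpson's rule: (h/3)[f(x₀) + 4f(x₁) + 2f(x₂) + ... + f(xₙ)]

x_0 = 0.5000, f(x_0) = 0.800000, coefficient = 1
x_1 = 0.7500, f(x_1) = 0.640000, coefficient = 4
x_2 = 1.0000, f(x_2) = 0.500000, coefficient = 2
x_3 = 1.2500, f(x_3) = 0.390244, coefficient = 4
x_4 = 1.5000, f(x_4) = 0.307692, coefficient = 2
x_5 = 1.7500, f(x_5) = 0.246154, coefficient = 4
x_6 = 2.0000, f(x_6) = 0.200000, coefficient = 1

I ≈ (0.250000/3) × 7.720976 = 0.643415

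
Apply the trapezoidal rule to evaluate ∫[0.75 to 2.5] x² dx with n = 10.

f(x) = x²
a = 0.75, b = 2.5, n = 10
h = (b - a)/n = 0.175000

Trapezoidal rule: (h/2)[f(x₀) + 2f(x₁) + 2f(x₂) + ... + f(xₙ)]

x_0 = 0.7500, f(x_0) = 0.562500, coefficient = 1
x_1 = 0.9250, f(x_1) = 0.855625, coefficient = 2
x_2 = 1.1000, f(x_2) = 1.210000, coefficient = 2
x_3 = 1.2750, f(x_3) = 1.625625, coefficient = 2
x_4 = 1.4500, f(x_4) = 2.102500, coefficient = 2
x_5 = 1.6250, f(x_5) = 2.640625, coefficient = 2
x_6 = 1.8000, f(x_6) = 3.240000, coefficient = 2
x_7 = 1.9750, f(x_7) = 3.900625, coefficient = 2
x_8 = 2.1500, f(x_8) = 4.622500, coefficient = 2
x_9 = 2.3250, f(x_9) = 5.405625, coefficient = 2
x_10 = 2.5000, f(x_10) = 6.250000, coefficient = 1

I ≈ (0.175000/2) × 58.018750 = 5.076641
Exact value: 5.067708
Error: 0.008932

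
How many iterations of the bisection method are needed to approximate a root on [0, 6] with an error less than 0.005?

We need (b-a)/2^n ≤ 0.005
(6 - 0)/2^n ≤ 0.005
6/2^n ≤ 0.005
2^n ≥ 1200
n ≥ log₂(1200) = 10.23
n ≥ 11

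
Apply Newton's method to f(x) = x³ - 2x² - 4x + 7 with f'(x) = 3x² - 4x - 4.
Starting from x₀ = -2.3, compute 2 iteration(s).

f(x) = x³ - 2x² - 4x + 7
f'(x) = 3x² - 4x - 4
x₀ = -2.3

Newton-Raphson formula: x_{n+1} = x_n - f(x_n)/f'(x_n)

Iteration 1:
  f(-2.300000) = -6.547000
  f'(-2.300000) = 21.070000
  x_1 = -2.300000 - (-6.547000)/21.070000 = -1.989274
Iteration 2:
  f(-1.989274) = -0.829301
  f'(-1.989274) = 15.828727
  x_2 = -1.989274 - (-0.829301)/15.828727 = -1.936882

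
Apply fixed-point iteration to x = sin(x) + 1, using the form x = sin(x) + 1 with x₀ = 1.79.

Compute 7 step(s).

Equation: x = sin(x) + 1
Fixed-point form: x = sin(x) + 1
x₀ = 1.79

x_1 = g(1.790000) = 1.976071
x_2 = g(1.976071) = 1.918994
x_3 = g(1.918994) = 1.939989
x_4 = g(1.939989) = 1.932619
x_5 = g(1.932619) = 1.935253
x_6 = g(1.935253) = 1.934317
x_7 = g(1.934317) = 1.934651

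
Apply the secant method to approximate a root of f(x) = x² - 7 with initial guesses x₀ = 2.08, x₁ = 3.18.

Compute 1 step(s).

f(x) = x² - 7
x₀ = 2.08, x₁ = 3.18

Secant formula: x_{n+1} = x_n - f(x_n)(x_n - x_{n-1})/(f(x_n) - f(x_{n-1}))

Iteration 1:
  f(2.080000) = -2.673600
  f(3.180000) = 3.112400
  x_2 = 3.180000 - 3.112400×(3.180000 - 2.080000)/(3.112400 - (-2.673600))
       = 2.588289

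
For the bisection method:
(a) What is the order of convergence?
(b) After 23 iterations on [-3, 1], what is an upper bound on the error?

(a) Bisection has linear (order 1) convergence; the error is halved each step.

(b) Error bound = (b-a)/2^n = (1 - (-3))/2^{23}
    = 4/2^{23}

(a) 1 (linear); (b) error ≤ 4.77e-07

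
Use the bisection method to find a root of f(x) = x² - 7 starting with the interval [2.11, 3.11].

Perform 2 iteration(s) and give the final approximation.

f(x) = x² - 7
Initial interval: [2.11, 3.11]

Iteration 1:
  c_1 = (2.110000 + 3.110000)/2 = 2.610000
  f(c_1) = f(2.610000) = -0.187900
  f(a) × f(c) ≥ 0, new interval: [2.610000, 3.110000]
Iteration 2:
  c_2 = (2.610000 + 3.110000)/2 = 2.860000
  f(c_2) = f(2.860000) = 1.179600
  f(a) × f(c) < 0, new interval: [2.610000, 2.860000]

After 2 iteration(s), the approximation is c_2 = 2.860000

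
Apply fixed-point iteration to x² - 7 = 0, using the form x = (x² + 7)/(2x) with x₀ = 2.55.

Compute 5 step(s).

Equation: x² - 7 = 0
Fixed-point form: x = (x² + 7)/(2x)
x₀ = 2.55

x_1 = g(2.550000) = 2.647549
x_2 = g(2.647549) = 2.645752
x_3 = g(2.645752) = 2.645751
x_4 = g(2.645751) = 2.645751
x_5 = g(2.645751) = 2.645751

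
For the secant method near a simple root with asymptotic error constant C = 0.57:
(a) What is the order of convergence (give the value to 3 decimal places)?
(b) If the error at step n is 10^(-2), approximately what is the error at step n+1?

(a) Secant method has superlinear convergence with order φ = (1+√5)/2 ≈ 1.618.
    This means |e_{n+1}| ≈ C|e_n|^1.618.

(b) With |e_n| = 10^(-2) and C = 0.57:
    |e_{n+1}| ≈ 0.57 × (10^(-2))^1.618 = 0.57 × 10^(-3.24)

(a) ≈ 1.618 (golden ratio); (b) |e_{n+1}| ≈ 3.310e-04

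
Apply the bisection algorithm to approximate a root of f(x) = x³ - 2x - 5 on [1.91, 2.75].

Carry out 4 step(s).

f(x) = x³ - 2x - 5
Initial interval: [1.91, 2.75]

Iteration 1:
  c_1 = (1.910000 + 2.750000)/2 = 2.330000
  f(c_1) = f(2.330000) = 2.989337
  f(a) × f(c) < 0, new interval: [1.910000, 2.330000]
Iteration 2:
  c_2 = (1.910000 + 2.330000)/2 = 2.120000
  f(c_2) = f(2.120000) = 0.288128
  f(a) × f(c) < 0, new interval: [1.910000, 2.120000]
Iteration 3:
  c_3 = (1.910000 + 2.120000)/2 = 2.015000
  f(c_3) = f(2.015000) = -0.848647
  f(a) × f(c) ≥ 0, new interval: [2.015000, 2.120000]
Iteration 4:
  c_4 = (2.015000 + 2.120000)/2 = 2.067500
  f(c_4) = f(2.067500) = -0.297355
  f(a) × f(c) ≥ 0, new interval: [2.067500, 2.120000]

After 4 iteration(s), the approximation is c_4 = 2.067500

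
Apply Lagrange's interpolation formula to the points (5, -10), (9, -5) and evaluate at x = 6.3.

Lagrange interpolation formula:
P(x) = Σ yᵢ × Lᵢ(x)
where Lᵢ(x) = Π_{j≠i} (x - xⱼ)/(xᵢ - xⱼ)

L_0(6.3) = (6.3 - 9)/(5 - 9) = 0.675000
L_1(6.3) = (6.3 - 5)/(9 - 5) = 0.325000

P(6.3) = (-10)×L_0(6.3) + (-5)×L_1(6.3)
P(6.3) = -8.375000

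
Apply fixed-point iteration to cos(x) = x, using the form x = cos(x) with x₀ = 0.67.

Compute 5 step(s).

Equation: cos(x) = x
Fixed-point form: x = cos(x)
x₀ = 0.67

x_1 = g(0.670000) = 0.783822
x_2 = g(0.783822) = 0.708221
x_3 = g(0.708221) = 0.759521
x_4 = g(0.759521) = 0.725166
x_5 = g(0.725166) = 0.748389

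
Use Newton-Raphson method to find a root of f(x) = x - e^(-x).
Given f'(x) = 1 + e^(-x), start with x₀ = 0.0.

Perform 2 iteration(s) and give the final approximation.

f(x) = x - e^(-x)
f'(x) = 1 + e^(-x)
x₀ = 0.0

Newton-Raphson formula: x_{n+1} = x_n - f(x_n)/f'(x_n)

Iteration 1:
  f(0.000000) = -1.000000
  f'(0.000000) = 2.000000
  x_1 = 0.000000 - (-1.000000)/2.000000 = 0.500000
Iteration 2:
  f(0.500000) = -0.106531
  f'(0.500000) = 1.606531
  x_2 = 0.500000 - (-0.106531)/1.606531 = 0.566311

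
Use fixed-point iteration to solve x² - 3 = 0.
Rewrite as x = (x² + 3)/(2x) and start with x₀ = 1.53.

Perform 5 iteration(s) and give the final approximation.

Equation: x² - 3 = 0
Fixed-point form: x = (x² + 3)/(2x)
x₀ = 1.53

x_1 = g(1.530000) = 1.745392
x_2 = g(1.745392) = 1.732102
x_3 = g(1.732102) = 1.732051
x_4 = g(1.732051) = 1.732051
x_5 = g(1.732051) = 1.732051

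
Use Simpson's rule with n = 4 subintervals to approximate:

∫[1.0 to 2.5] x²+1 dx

f(x) = x²+1
a = 1.0, b = 2.5, n = 4
h = (b - a)/n = 0.375000

Simpson's rule: (h/3)[f(x₀) + 4f(x₁) + 2f(x₂) + ... + f(xₙ)]

x_0 = 1.0000, f(x_0) = 2.000000, coefficient = 1
x_1 = 1.3750, f(x_1) = 2.890625, coefficient = 4
x_2 = 1.7500, f(x_2) = 4.062500, coefficient = 2
x_3 = 2.1250, f(x_3) = 5.515625, coefficient = 4
x_4 = 2.5000, f(x_4) = 7.250000, coefficient = 1

I ≈ (0.375000/3) × 51.000000 = 6.375000
Exact value: 6.375000
Error: 0.000000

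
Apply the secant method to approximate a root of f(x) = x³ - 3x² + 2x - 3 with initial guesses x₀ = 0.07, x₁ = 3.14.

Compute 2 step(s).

f(x) = x³ - 3x² + 2x - 3
x₀ = 0.07, x₁ = 3.14

Secant formula: x_{n+1} = x_n - f(x_n)(x_n - x_{n-1})/(f(x_n) - f(x_{n-1}))

Iteration 1:
  f(0.070000) = -2.874357
  f(3.140000) = 4.660344
  x_2 = 3.140000 - 4.660344×(3.140000 - 0.070000)/(4.660344 - (-2.874357))
       = 1.241151
Iteration 2:
  f(3.140000) = 4.660344
  f(1.241151) = -3.227128
  x_3 = 1.241151 - (-3.227128)×(1.241151 - 3.140000)/(-3.227128 - 4.660344)
       = 2.018058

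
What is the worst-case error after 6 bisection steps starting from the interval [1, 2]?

Bisection error bound: |error| ≤ (b-a)/2^n
|error| ≤ (2 - 1)/2^6 = 1/2^6
|error| ≤ 0.0156250000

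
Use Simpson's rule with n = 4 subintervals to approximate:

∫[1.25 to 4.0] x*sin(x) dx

f(x) = x*sin(x)
a = 1.25, b = 4.0, n = 4
h = (b - a)/n = 0.687500

Simpson's rule: (h/3)[f(x₀) + 4f(x₁) + 2f(x₂) + ... + f(xₙ)]

x_0 = 1.2500, f(x_0) = 1.186231, coefficient = 1
x_1 = 1.9375, f(x_1) = 1.808684, coefficient = 4
x_2 = 2.6250, f(x_2) = 1.296541, coefficient = 2
x_3 = 3.3125, f(x_3) = -0.563379, coefficient = 4
x_4 = 4.0000, f(x_4) = -3.027210, coefficient = 1

I ≈ (0.687500/3) × 5.733324 = 1.313887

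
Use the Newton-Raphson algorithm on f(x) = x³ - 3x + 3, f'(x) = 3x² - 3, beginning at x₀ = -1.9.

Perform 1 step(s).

f(x) = x³ - 3x + 3
f'(x) = 3x² - 3
x₀ = -1.9

Newton-Raphson formula: x_{n+1} = x_n - f(x_n)/f'(x_n)

Iteration 1:
  f(-1.900000) = 1.841000
  f'(-1.900000) = 7.830000
  x_1 = -1.900000 - 1.841000/7.830000 = -2.135121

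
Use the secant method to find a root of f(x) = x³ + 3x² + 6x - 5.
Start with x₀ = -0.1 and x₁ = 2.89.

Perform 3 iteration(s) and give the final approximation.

f(x) = x³ + 3x² + 6x - 5
x₀ = -0.1, x₁ = 2.89

Secant formula: x_{n+1} = x_n - f(x_n)(x_n - x_{n-1})/(f(x_n) - f(x_{n-1}))

Iteration 1:
  f(-0.100000) = -5.571000
  f(2.890000) = 61.533869
  x_2 = 2.890000 - 61.533869×(2.890000 - (-0.100000))/(61.533869 - (-5.571000))
       = 0.148228
Iteration 2:
  f(2.890000) = 61.533869
  f(0.148228) = -4.041462
  x_3 = 0.148228 - (-4.041462)×(0.148228 - 2.890000)/(-4.041462 - 61.533869)
       = 0.317205
Iteration 3:
  f(0.148228) = -4.041462
  f(0.317205) = -2.762992
  x_4 = 0.317205 - (-2.762992)×(0.317205 - 0.148228)/(-2.762992 - (-4.041462))
       = 0.682395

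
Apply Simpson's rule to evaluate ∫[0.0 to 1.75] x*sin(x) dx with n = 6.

f(x) = x*sin(x)
a = 0.0, b = 1.75, n = 6
h = (b - a)/n = 0.291667

Simpson's rule: (h/3)[f(x₀) + 4f(x₁) + 2f(x₂) + ... + f(xₙ)]

x_0 = 0.0000, f(x_0) = 0.000000, coefficient = 1
x_1 = 0.2917, f(x_1) = 0.083868, coefficient = 4
x_2 = 0.5833, f(x_2) = 0.321305, coefficient = 2
x_3 = 0.8750, f(x_3) = 0.671601, coefficient = 4
x_4 = 1.1667, f(x_4) = 1.072686, coefficient = 2
x_5 = 1.4583, f(x_5) = 1.449121, coefficient = 4
x_6 = 1.7500, f(x_6) = 1.721975, coefficient = 1

I ≈ (0.291667/3) × 13.328316 = 1.295809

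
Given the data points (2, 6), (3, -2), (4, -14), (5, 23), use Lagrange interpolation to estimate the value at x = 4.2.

Lagrange interpolation formula:
P(x) = Σ yᵢ × Lᵢ(x)
where Lᵢ(x) = Π_{j≠i} (x - xⱼ)/(xᵢ - xⱼ)

L_0(4.2) = (4.2 - 3)/(2 - 3) × (4.2 - 4)/(2 - 4) × (4.2 - 5)/(2 - 5) = 0.032000
L_1(4.2) = (4.2 - 2)/(3 - 2) × (4.2 - 4)/(3 - 4) × (4.2 - 5)/(3 - 5) = -0.176000
L_2(4.2) = (4.2 - 2)/(4 - 2) × (4.2 - 3)/(4 - 3) × (4.2 - 5)/(4 - 5) = 1.056000
L_3(4.2) = (4.2 - 2)/(5 - 2) × (4.2 - 3)/(5 - 3) × (4.2 - 4)/(5 - 4) = 0.088000

P(4.2) = 6×L_0(4.2) + (-2)×L_1(4.2) + (-14)×L_2(4.2) + 23×L_3(4.2)
P(4.2) = -12.216000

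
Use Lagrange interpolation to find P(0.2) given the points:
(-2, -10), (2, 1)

Lagrange interpolation formula:
P(x) = Σ yᵢ × Lᵢ(x)
where Lᵢ(x) = Π_{j≠i} (x - xⱼ)/(xᵢ - xⱼ)

L_0(0.2) = (0.2 - 2)/(-2 - 2) = 0.450000
L_1(0.2) = (0.2 - (-2))/(2 - (-2)) = 0.550000

P(0.2) = (-10)×L_0(0.2) + 1×L_1(0.2)
P(0.2) = -3.950000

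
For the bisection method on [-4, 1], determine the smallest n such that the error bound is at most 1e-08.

We need (b-a)/2^n ≤ 1e-08
(1 - (-4))/2^n ≤ 1e-08
5/2^n ≤ 1e-08
2^n ≥ 500000000
n ≥ log₂(500000000) = 28.90
n ≥ 29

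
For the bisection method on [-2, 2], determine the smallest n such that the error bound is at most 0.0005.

We need (b-a)/2^n ≤ 0.0005
(2 - (-2))/2^n ≤ 0.0005
4/2^n ≤ 0.0005
2^n ≥ 8000
n ≥ log₂(8000) = 12.97
n ≥ 13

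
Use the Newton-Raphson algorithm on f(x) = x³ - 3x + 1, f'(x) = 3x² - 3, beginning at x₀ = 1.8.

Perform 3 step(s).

f(x) = x³ - 3x + 1
f'(x) = 3x² - 3
x₀ = 1.8

Newton-Raphson formula: x_{n+1} = x_n - f(x_n)/f'(x_n)

Iteration 1:
  f(1.800000) = 1.432000
  f'(1.800000) = 6.720000
  x_1 = 1.800000 - 1.432000/6.720000 = 1.586905
Iteration 2:
  f(1.586905) = 0.235535
  f'(1.586905) = 4.554800
  x_2 = 1.586905 - 0.235535/4.554800 = 1.535193
Iteration 3:
  f(1.535193) = 0.012592
  f'(1.535193) = 4.070456
  x_3 = 1.535193 - 0.012592/4.070456 = 1.532100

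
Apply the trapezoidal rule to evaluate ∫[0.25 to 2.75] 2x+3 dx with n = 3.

f(x) = 2x+3
a = 0.25, b = 2.75, n = 3
h = (b - a)/n = 0.833333

Trapezoidal rule: (h/2)[f(x₀) + 2f(x₁) + 2f(x₂) + ... + f(xₙ)]

x_0 = 0.2500, f(x_0) = 3.500000, coefficient = 1
x_1 = 1.0833, f(x_1) = 5.166667, coefficient = 2
x_2 = 1.9167, f(x_2) = 6.833333, coefficient = 2
x_3 = 2.7500, f(x_3) = 8.500000, coefficient = 1

I ≈ (0.833333/2) × 36.000000 = 15.000000
Exact value: 15.000000
Error: 0.000000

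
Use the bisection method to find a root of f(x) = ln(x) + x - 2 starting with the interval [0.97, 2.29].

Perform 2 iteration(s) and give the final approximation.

f(x) = ln(x) + x - 2
Initial interval: [0.97, 2.29]

Iteration 1:
  c_1 = (0.970000 + 2.290000)/2 = 1.630000
  f(c_1) = f(1.630000) = 0.118580
  f(a) × f(c) < 0, new interval: [0.970000, 1.630000]
Iteration 2:
  c_2 = (0.970000 + 1.630000)/2 = 1.300000
  f(c_2) = f(1.300000) = -0.437636
  f(a) × f(c) ≥ 0, new interval: [1.300000, 1.630000]

After 2 iteration(s), the approximation is c_2 = 1.300000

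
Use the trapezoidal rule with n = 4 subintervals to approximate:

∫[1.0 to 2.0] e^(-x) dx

f(x) = e^(-x)
a = 1.0, b = 2.0, n = 4
h = (b - a)/n = 0.250000

Trapezoidal rule: (h/2)[f(x₀) + 2f(x₁) + 2f(x₂) + ... + f(xₙ)]

x_0 = 1.0000, f(x_0) = 0.367879, coefficient = 1
x_1 = 1.2500, f(x_1) = 0.286505, coefficient = 2
x_2 = 1.5000, f(x_2) = 0.223130, coefficient = 2
x_3 = 1.7500, f(x_3) = 0.173774, coefficient = 2
x_4 = 2.0000, f(x_4) = 0.135335, coefficient = 1

I ≈ (0.250000/2) × 1.870033 = 0.233754
Exact value: 0.232544
Error: 0.001210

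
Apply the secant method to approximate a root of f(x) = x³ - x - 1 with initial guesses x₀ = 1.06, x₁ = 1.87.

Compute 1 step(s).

f(x) = x³ - x - 1
x₀ = 1.06, x₁ = 1.87

Secant formula: x_{n+1} = x_n - f(x_n)(x_n - x_{n-1})/(f(x_n) - f(x_{n-1}))

Iteration 1:
  f(1.060000) = -0.868984
  f(1.870000) = 3.669203
  x_2 = 1.870000 - 3.669203×(1.870000 - 1.060000)/(3.669203 - (-0.868984))
       = 1.215101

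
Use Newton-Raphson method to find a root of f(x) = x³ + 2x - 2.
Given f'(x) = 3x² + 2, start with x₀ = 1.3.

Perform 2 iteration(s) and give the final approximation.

f(x) = x³ + 2x - 2
f'(x) = 3x² + 2
x₀ = 1.3

Newton-Raphson formula: x_{n+1} = x_n - f(x_n)/f'(x_n)

Iteration 1:
  f(1.300000) = 2.797000
  f'(1.300000) = 7.070000
  x_1 = 1.300000 - 2.797000/7.070000 = 0.904385
Iteration 2:
  f(0.904385) = 0.548476
  f'(0.904385) = 4.453735
  x_2 = 0.904385 - 0.548476/4.453735 = 0.781235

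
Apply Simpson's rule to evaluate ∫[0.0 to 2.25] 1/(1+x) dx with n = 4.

f(x) = 1/(1+x)
a = 0.0, b = 2.25, n = 4
h = (b - a)/n = 0.562500

Simpson's rule: (h/3)[f(x₀) + 4f(x₁) + 2f(x₂) + ... + f(xₙ)]

x_0 = 0.0000, f(x_0) = 1.000000, coefficient = 1
x_1 = 0.5625, f(x_1) = 0.640000, coefficient = 4
x_2 = 1.1250, f(x_2) = 0.470588, coefficient = 2
x_3 = 1.6875, f(x_3) = 0.372093, coefficient = 4
x_4 = 2.2500, f(x_4) = 0.307692, coefficient = 1

I ≈ (0.562500/3) × 6.297241 = 1.180733
Exact value: 1.178655
Error: 0.002078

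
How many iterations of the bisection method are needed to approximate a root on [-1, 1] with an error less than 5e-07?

We need (b-a)/2^n ≤ 5e-07
(1 - (-1))/2^n ≤ 5e-07
2/2^n ≤ 5e-07
2^n ≥ 4000000
n ≥ log₂(4000000) = 21.93
n ≥ 22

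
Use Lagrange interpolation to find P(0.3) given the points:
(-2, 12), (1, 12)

Lagrange interpolation formula:
P(x) = Σ yᵢ × Lᵢ(x)
where Lᵢ(x) = Π_{j≠i} (x - xⱼ)/(xᵢ - xⱼ)

L_0(0.3) = (0.3 - 1)/(-2 - 1) = 0.233333
L_1(0.3) = (0.3 - (-2))/(1 - (-2)) = 0.766667

P(0.3) = 12×L_0(0.3) + 12×L_1(0.3)
P(0.3) = 12.000000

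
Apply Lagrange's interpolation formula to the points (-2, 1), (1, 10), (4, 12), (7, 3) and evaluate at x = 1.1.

Lagrange interpolation formula:
P(x) = Σ yᵢ × Lᵢ(x)
where Lᵢ(x) = Π_{j≠i} (x - xⱼ)/(xᵢ - xⱼ)

L_0(1.1) = (1.1 - 1)/(-2 - 1) × (1.1 - 4)/(-2 - 4) × (1.1 - 7)/(-2 - 7) = -0.010562
L_1(1.1) = (1.1 - (-2))/(1 - (-2)) × (1.1 - 4)/(1 - 4) × (1.1 - 7)/(1 - 7) = 0.982241
L_2(1.1) = (1.1 - (-2))/(4 - (-2)) × (1.1 - 1)/(4 - 1) × (1.1 - 7)/(4 - 7) = 0.033870
L_3(1.1) = (1.1 - (-2))/(7 - (-2)) × (1.1 - 1)/(7 - 1) × (1.1 - 4)/(7 - 4) = -0.005549

P(1.1) = 1×L_0(1.1) + 10×L_1(1.1) + 12×L_2(1.1) + 3×L_3(1.1)
P(1.1) = 10.201642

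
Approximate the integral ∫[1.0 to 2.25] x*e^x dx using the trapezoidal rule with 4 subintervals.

f(x) = x*e^x
a = 1.0, b = 2.25, n = 4
h = (b - a)/n = 0.312500

Trapezoidal rule: (h/2)[f(x₀) + 2f(x₁) + 2f(x₂) + ... + f(xₙ)]

x_0 = 1.0000, f(x_0) = 2.718282, coefficient = 1
x_1 = 1.3125, f(x_1) = 4.876529, coefficient = 2
x_2 = 1.6250, f(x_2) = 8.252431, coefficient = 2
x_3 = 1.9375, f(x_3) = 13.448916, coefficient = 2
x_4 = 2.2500, f(x_4) = 21.347406, coefficient = 1

I ≈ (0.312500/2) × 77.221439 = 12.065850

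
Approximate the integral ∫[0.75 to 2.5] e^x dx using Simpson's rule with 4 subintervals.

f(x) = e^x
a = 0.75, b = 2.5, n = 4
h = (b - a)/n = 0.437500

Simpson's rule: (h/3)[f(x₀) + 4f(x₁) + 2f(x₂) + ... + f(xₙ)]

x_0 = 0.7500, f(x_0) = 2.117000, coefficient = 1
x_1 = 1.1875, f(x_1) = 3.278874, coefficient = 4
x_2 = 1.6250, f(x_2) = 5.078419, coefficient = 2
x_3 = 2.0625, f(x_3) = 7.865609, coefficient = 4
x_4 = 2.5000, f(x_4) = 12.182494, coefficient = 1

I ≈ (0.437500/3) × 69.034264 = 10.067497
Exact value: 10.065494
Error: 0.002003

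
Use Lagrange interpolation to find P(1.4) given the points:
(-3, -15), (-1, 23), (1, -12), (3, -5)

Lagrange interpolation formula:
P(x) = Σ yᵢ × Lᵢ(x)
where Lᵢ(x) = Π_{j≠i} (x - xⱼ)/(xᵢ - xⱼ)

L_0(1.4) = (1.4 - (-1))/(-3 - (-1)) × (1.4 - 1)/(-3 - 1) × (1.4 - 3)/(-3 - 3) = 0.032000
L_1(1.4) = (1.4 - (-3))/(-1 - (-3)) × (1.4 - 1)/(-1 - 1) × (1.4 - 3)/(-1 - 3) = -0.176000
L_2(1.4) = (1.4 - (-3))/(1 - (-3)) × (1.4 - (-1))/(1 - (-1)) × (1.4 - 3)/(1 - 3) = 1.056000
L_3(1.4) = (1.4 - (-3))/(3 - (-3)) × (1.4 - (-1))/(3 - (-1)) × (1.4 - 1)/(3 - 1) = 0.088000

P(1.4) = (-15)×L_0(1.4) + 23×L_1(1.4) + (-12)×L_2(1.4) + (-5)×L_3(1.4)
P(1.4) = -17.640000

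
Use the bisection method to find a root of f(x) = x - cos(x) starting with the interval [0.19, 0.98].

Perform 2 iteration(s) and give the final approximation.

f(x) = x - cos(x)
Initial interval: [0.19, 0.98]

Iteration 1:
  c_1 = (0.190000 + 0.980000)/2 = 0.585000
  f(c_1) = f(0.585000) = -0.248712
  f(a) × f(c) ≥ 0, new interval: [0.585000, 0.980000]
Iteration 2:
  c_2 = (0.585000 + 0.980000)/2 = 0.782500
  f(c_2) = f(0.782500) = 0.073347
  f(a) × f(c) < 0, new interval: [0.585000, 0.782500]

After 2 iteration(s), the approximation is c_2 = 0.782500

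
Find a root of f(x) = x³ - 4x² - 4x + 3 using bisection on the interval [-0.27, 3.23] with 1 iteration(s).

f(x) = x³ - 4x² - 4x + 3
Initial interval: [-0.27, 3.23]

Iteration 1:
  c_1 = (-0.270000 + 3.230000)/2 = 1.480000
  f(c_1) = f(1.480000) = -8.439808
  f(a) × f(c) < 0, new interval: [-0.270000, 1.480000]

After 1 iteration(s), the approximation is c_1 = 1.480000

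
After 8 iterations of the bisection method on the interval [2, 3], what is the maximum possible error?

Bisection error bound: |error| ≤ (b-a)/2^n
|error| ≤ (3 - 2)/2^8 = 1/2^8
|error| ≤ 0.0039062500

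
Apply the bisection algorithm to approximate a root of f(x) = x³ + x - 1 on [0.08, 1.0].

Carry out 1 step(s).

f(x) = x³ + x - 1
Initial interval: [0.08, 1.0]

Iteration 1:
  c_1 = (0.080000 + 1.000000)/2 = 0.540000
  f(c_1) = f(0.540000) = -0.302536
  f(a) × f(c) ≥ 0, new interval: [0.540000, 1.000000]

After 1 iteration(s), the approximation is c_1 = 0.540000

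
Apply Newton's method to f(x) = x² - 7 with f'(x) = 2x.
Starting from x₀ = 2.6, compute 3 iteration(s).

f(x) = x² - 7
f'(x) = 2x
x₀ = 2.6

Newton-Raphson formula: x_{n+1} = x_n - f(x_n)/f'(x_n)

Iteration 1:
  f(2.600000) = -0.240000
  f'(2.600000) = 5.200000
  x_1 = 2.600000 - (-0.240000)/5.200000 = 2.646154
Iteration 2:
  f(2.646154) = 0.002130
  f'(2.646154) = 5.292308
  x_2 = 2.646154 - 0.002130/5.292308 = 2.645751
Iteration 3:
  f(2.645751) = 0.000000
  f'(2.645751) = 5.291503
  x_3 = 2.645751 - 0.000000/5.291503 = 2.645751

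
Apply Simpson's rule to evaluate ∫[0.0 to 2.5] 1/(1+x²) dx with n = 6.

f(x) = 1/(1+x²)
a = 0.0, b = 2.5, n = 6
h = (b - a)/n = 0.416667

Simpson's rule: (h/3)[f(x₀) + 4f(x₁) + 2f(x₂) + ... + f(xₙ)]

x_0 = 0.0000, f(x_0) = 1.000000, coefficient = 1
x_1 = 0.4167, f(x_1) = 0.852071, coefficient = 4
x_2 = 0.8333, f(x_2) = 0.590164, coefficient = 2
x_3 = 1.2500, f(x_3) = 0.390244, coefficient = 4
x_4 = 1.6667, f(x_4) = 0.264706, coefficient = 2
x_5 = 2.0833, f(x_5) = 0.187256, coefficient = 4
x_6 = 2.5000, f(x_6) = 0.137931, coefficient = 1

I ≈ (0.416667/3) × 8.565955 = 1.189716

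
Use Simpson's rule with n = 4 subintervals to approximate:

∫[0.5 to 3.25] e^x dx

f(x) = e^x
a = 0.5, b = 3.25, n = 4
h = (b - a)/n = 0.687500

Simpson's rule: (h/3)[f(x₀) + 4f(x₁) + 2f(x₂) + ... + f(xₙ)]

x_0 = 0.5000, f(x_0) = 1.648721, coefficient = 1
x_1 = 1.1875, f(x_1) = 3.278874, coefficient = 4
x_2 = 1.8750, f(x_2) = 6.520819, coefficient = 2
x_3 = 2.5625, f(x_3) = 12.968197, coefficient = 4
x_4 = 3.2500, f(x_4) = 25.790340, coefficient = 1

I ≈ (0.687500/3) × 105.468984 = 24.169975
Exact value: 24.141619
Error: 0.028357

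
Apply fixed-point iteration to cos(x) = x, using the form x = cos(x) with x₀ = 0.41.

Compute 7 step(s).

Equation: cos(x) = x
Fixed-point form: x = cos(x)
x₀ = 0.41

x_1 = g(0.410000) = 0.917121
x_2 = g(0.917121) = 0.608108
x_3 = g(0.608108) = 0.820730
x_4 = g(0.820730) = 0.681687
x_5 = g(0.681687) = 0.776511
x_6 = g(0.776511) = 0.713363
x_7 = g(0.713363) = 0.756165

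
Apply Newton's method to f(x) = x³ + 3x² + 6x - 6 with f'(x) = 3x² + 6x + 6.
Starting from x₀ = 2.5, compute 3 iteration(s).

f(x) = x³ + 3x² + 6x - 6
f'(x) = 3x² + 6x + 6
x₀ = 2.5

Newton-Raphson formula: x_{n+1} = x_n - f(x_n)/f'(x_n)

Iteration 1:
  f(2.500000) = 43.375000
  f'(2.500000) = 39.750000
  x_1 = 2.500000 - 43.375000/39.750000 = 1.408805
Iteration 2:
  f(1.408805) = 11.203125
  f'(1.408805) = 20.407025
  x_2 = 1.408805 - 11.203125/20.407025 = 0.859821
Iteration 3:
  f(0.859821) = 2.012465
  f'(0.859821) = 13.376806
  x_3 = 0.859821 - 2.012465/13.376806 = 0.709377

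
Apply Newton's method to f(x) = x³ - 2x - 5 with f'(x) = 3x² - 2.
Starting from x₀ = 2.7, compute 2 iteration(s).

f(x) = x³ - 2x - 5
f'(x) = 3x² - 2
x₀ = 2.7

Newton-Raphson formula: x_{n+1} = x_n - f(x_n)/f'(x_n)

Iteration 1:
  f(2.700000) = 9.283000
  f'(2.700000) = 19.870000
  x_1 = 2.700000 - 9.283000/19.870000 = 2.232813
Iteration 2:
  f(2.232813) = 1.665964
  f'(2.232813) = 12.956366
  x_2 = 2.232813 - 1.665964/12.956366 = 2.104231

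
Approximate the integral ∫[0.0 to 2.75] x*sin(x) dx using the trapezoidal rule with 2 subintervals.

f(x) = x*sin(x)
a = 0.0, b = 2.75, n = 2
h = (b - a)/n = 1.375000

Trapezoidal rule: (h/2)[f(x₀) + 2f(x₁) + 2f(x₂) + ... + f(xₙ)]

x_0 = 0.0000, f(x_0) = 0.000000, coefficient = 1
x_1 = 1.3750, f(x_1) = 1.348728, coefficient = 2
x_2 = 2.7500, f(x_2) = 1.049568, coefficient = 1

I ≈ (1.375000/2) × 3.747024 = 2.576079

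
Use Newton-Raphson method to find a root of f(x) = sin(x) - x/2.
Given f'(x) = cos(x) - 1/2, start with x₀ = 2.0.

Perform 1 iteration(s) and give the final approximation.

f(x) = sin(x) - x/2
f'(x) = cos(x) - 1/2
x₀ = 2.0

Newton-Raphson formula: x_{n+1} = x_n - f(x_n)/f'(x_n)

Iteration 1:
  f(2.000000) = -0.090703
  f'(2.000000) = -0.916147
  x_1 = 2.000000 - (-0.090703)/(-0.916147) = 1.900996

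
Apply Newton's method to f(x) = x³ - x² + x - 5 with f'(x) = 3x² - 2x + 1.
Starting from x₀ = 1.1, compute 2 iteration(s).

f(x) = x³ - x² + x - 5
f'(x) = 3x² - 2x + 1
x₀ = 1.1

Newton-Raphson formula: x_{n+1} = x_n - f(x_n)/f'(x_n)

Iteration 1:
  f(1.100000) = -3.779000
  f'(1.100000) = 2.430000
  x_1 = 1.100000 - (-3.779000)/2.430000 = 2.655144
Iteration 2:
  f(2.655144) = 9.323562
  f'(2.655144) = 16.839081
  x_2 = 2.655144 - 9.323562/16.839081 = 2.101458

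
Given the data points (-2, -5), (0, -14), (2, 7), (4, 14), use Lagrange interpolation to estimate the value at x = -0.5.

Lagrange interpolation formula:
P(x) = Σ yᵢ × Lᵢ(x)
where Lᵢ(x) = Π_{j≠i} (x - xⱼ)/(xᵢ - xⱼ)

L_0(-0.5) = (-0.5 - 0)/(-2 - 0) × (-0.5 - 2)/(-2 - 2) × (-0.5 - 4)/(-2 - 4) = 0.117188
L_1(-0.5) = (-0.5 - (-2))/(0 - (-2)) × (-0.5 - 2)/(0 - 2) × (-0.5 - 4)/(0 - 4) = 1.054688
L_2(-0.5) = (-0.5 - (-2))/(2 - (-2)) × (-0.5 - 0)/(2 - 0) × (-0.5 - 4)/(2 - 4) = -0.210938
L_3(-0.5) = (-0.5 - (-2))/(4 - (-2)) × (-0.5 - 0)/(4 - 0) × (-0.5 - 2)/(4 - 2) = 0.039062

P(-0.5) = (-5)×L_0(-0.5) + (-14)×L_1(-0.5) + 7×L_2(-0.5) + 14×L_3(-0.5)
P(-0.5) = -16.281250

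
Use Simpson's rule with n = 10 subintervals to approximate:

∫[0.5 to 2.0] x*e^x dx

f(x) = x*e^x
a = 0.5, b = 2.0, n = 10
h = (b - a)/n = 0.150000

Simpson's rule: (h/3)[f(x₀) + 4f(x₁) + 2f(x₂) + ... + f(xₙ)]

x_0 = 0.5000, f(x_0) = 0.824361, coefficient = 1
x_1 = 0.6500, f(x_1) = 1.245102, coefficient = 4
x_2 = 0.8000, f(x_2) = 1.780433, coefficient = 2
x_3 = 0.9500, f(x_3) = 2.456424, coefficient = 4
x_4 = 1.1000, f(x_4) = 3.304583, coefficient = 2
x_5 = 1.2500, f(x_5) = 4.362929, coefficient = 4
x_6 = 1.4000, f(x_6) = 5.677280, coefficient = 2
x_7 = 1.5500, f(x_7) = 7.302779, coefficient = 4
x_8 = 1.7000, f(x_8) = 9.305711, coefficient = 2
x_9 = 1.8500, f(x_9) = 11.765666, coefficient = 4
x_10 = 2.0000, f(x_10) = 14.778112, coefficient = 1

I ≈ (0.150000/3) × 164.270082 = 8.213504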